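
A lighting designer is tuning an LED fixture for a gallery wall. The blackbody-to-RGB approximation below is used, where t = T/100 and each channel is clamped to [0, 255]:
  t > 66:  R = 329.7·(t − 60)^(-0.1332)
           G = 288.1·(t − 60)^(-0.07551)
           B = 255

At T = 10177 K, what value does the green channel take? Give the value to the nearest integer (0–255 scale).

217

t = 10177/100 = 101.77; the t > 66 branch applies.
G = 288.1·(101.77 − 60)^(-0.07551) = 288.1·41.77^(-0.07551) = 288.1·0.75441 = 217.346.
Rounded: 217.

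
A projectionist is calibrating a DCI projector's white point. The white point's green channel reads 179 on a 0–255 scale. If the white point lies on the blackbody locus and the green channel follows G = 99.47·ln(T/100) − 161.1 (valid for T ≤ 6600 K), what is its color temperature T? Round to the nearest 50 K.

3050 K

ln t = (179 + 161.1) / 99.47 = 3.4191.
t = e^3.4191 = 30.543.
T = 100·t = 3054 K → 3050 K to the nearest 50 K.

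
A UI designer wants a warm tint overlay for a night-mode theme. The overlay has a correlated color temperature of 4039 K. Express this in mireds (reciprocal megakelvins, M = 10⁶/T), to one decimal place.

M = 10⁶ / 4039 = 247.586 → 247.6 mireds.

247.6 mireds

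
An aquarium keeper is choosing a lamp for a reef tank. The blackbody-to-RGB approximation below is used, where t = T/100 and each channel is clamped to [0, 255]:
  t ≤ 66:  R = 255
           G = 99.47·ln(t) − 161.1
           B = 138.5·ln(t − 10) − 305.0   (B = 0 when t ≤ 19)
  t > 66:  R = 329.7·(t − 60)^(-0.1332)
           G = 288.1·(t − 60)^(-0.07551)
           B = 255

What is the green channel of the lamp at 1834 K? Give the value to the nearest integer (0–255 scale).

t = 1834/100 = 18.34; the t ≤ 66 branch applies.
G = 99.47·ln 18.34 − 161.1 = 99.47·2.9091 − 161.1 = 128.267.
Rounded: 128.

128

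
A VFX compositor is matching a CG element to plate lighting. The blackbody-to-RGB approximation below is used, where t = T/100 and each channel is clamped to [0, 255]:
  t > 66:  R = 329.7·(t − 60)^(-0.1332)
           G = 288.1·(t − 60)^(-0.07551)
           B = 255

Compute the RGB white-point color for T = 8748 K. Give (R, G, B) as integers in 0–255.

(212, 224, 255)

t = 8748/100 = 87.48; the t > 66 branch applies.
R = 329.7·(87.48 − 60)^(-0.1332) = 329.7·27.48^(-0.1332) = 329.7·0.64317 = 212.052.
G = 288.1·(87.48 − 60)^(-0.07551) = 288.1·27.48^(-0.07551) = 288.1·0.77865 = 224.328.
B = 255 by definition for t > 66.
Rounded: (212, 224, 255).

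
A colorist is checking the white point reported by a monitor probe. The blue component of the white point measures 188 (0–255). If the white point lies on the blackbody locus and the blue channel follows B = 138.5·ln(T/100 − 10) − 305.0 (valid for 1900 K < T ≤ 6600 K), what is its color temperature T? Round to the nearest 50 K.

4500 K

ln(t − 10) = (188 + 305.0) / 138.5 = 3.5596.
t − 10 = e^3.5596 = 35.148, so t = 45.148.
T = 100·t = 4515 K → 4500 K to the nearest 50 K.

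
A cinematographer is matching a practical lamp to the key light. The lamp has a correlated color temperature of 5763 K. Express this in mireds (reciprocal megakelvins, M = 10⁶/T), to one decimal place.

173.5 mireds

M = 10⁶ / 5763 = 173.521 → 173.5 mireds.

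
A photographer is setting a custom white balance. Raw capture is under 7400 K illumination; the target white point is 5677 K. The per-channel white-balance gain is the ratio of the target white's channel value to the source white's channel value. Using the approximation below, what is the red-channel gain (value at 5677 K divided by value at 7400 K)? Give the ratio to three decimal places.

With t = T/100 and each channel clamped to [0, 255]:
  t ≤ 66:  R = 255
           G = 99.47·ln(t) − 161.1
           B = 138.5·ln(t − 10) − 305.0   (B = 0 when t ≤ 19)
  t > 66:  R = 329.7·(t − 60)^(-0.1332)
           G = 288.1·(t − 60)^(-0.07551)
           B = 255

At 7400 K (t = 74):
  R = 329.7·(74 − 60)^(-0.1332) = 329.7·14^(-0.1332) = 329.7·0.70362 = 231.982.
At 5677 K (t = 56.77):
  R = 255 by definition for t ≤ 66.
Gain = 255.000 / 231.982 = 1.0992 → 1.099.

1.099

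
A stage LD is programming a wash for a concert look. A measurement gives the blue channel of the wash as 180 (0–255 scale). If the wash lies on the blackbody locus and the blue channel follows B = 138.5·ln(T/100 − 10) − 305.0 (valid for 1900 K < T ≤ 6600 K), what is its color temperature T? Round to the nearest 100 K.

4300 K

ln(t − 10) = (180 + 305.0) / 138.5 = 3.5018.
t − 10 = e^3.5018 = 33.175, so t = 43.175.
T = 100·t = 4318 K → 4300 K to the nearest 100 K.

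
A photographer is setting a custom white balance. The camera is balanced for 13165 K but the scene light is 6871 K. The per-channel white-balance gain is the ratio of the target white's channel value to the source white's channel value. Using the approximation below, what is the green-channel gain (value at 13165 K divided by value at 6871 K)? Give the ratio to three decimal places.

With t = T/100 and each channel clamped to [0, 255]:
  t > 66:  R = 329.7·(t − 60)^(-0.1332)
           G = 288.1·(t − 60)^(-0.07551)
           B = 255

At 6871 K (t = 68.71):
  G = 288.1·(68.71 − 60)^(-0.07551) = 288.1·8.71^(-0.07551) = 288.1·0.84922 = 244.660.
At 13165 K (t = 131.65):
  G = 288.1·(131.65 − 60)^(-0.07551) = 288.1·71.65^(-0.07551) = 288.1·0.72429 = 208.668.
Gain = 208.668 / 244.660 = 0.8529 → 0.853.

0.853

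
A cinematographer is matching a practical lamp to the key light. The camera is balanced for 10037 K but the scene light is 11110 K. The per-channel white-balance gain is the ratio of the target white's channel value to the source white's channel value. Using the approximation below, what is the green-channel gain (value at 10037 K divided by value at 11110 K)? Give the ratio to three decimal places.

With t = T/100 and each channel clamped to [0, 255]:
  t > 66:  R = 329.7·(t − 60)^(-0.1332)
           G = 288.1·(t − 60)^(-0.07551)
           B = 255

1.018

At 11110 K (t = 111.1):
  G = 288.1·(111.1 − 60)^(-0.07551) = 288.1·51.1^(-0.07551) = 288.1·0.74301 = 214.062.
At 10037 K (t = 100.37):
  G = 288.1·(100.37 − 60)^(-0.07551) = 288.1·40.37^(-0.07551) = 288.1·0.75636 = 217.906.
Gain = 217.906 / 214.062 = 1.0180 → 1.018.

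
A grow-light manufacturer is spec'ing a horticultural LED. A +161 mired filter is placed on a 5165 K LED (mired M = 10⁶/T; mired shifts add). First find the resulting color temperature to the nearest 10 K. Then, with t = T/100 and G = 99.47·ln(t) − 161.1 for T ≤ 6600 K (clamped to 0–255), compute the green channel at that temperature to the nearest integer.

171

M_in = 10⁶/5165 = 193.61; M_out = 193.61 + (+161) = 354.61.
T_out = 10⁶/354.61 = 2820.0 K → 2820 K; t = 28.2.
G = 99.47·ln 28.2 − 161.1 = 99.47·3.3393 − 161.1 = 171.062.
Rounded: 171.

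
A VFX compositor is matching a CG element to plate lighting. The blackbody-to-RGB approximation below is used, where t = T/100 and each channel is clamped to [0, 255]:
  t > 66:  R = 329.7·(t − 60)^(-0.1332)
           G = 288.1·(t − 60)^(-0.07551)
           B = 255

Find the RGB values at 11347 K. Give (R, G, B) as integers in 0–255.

(194, 213, 255)

t = 11347/100 = 113.47; the t > 66 branch applies.
R = 329.7·(113.47 − 60)^(-0.1332) = 329.7·53.47^(-0.1332) = 329.7·0.58859 = 194.059.
G = 288.1·(113.47 − 60)^(-0.07551) = 288.1·53.47^(-0.07551) = 288.1·0.74047 = 213.331.
B = 255 by definition for t > 66.
Rounded: (194, 213, 255).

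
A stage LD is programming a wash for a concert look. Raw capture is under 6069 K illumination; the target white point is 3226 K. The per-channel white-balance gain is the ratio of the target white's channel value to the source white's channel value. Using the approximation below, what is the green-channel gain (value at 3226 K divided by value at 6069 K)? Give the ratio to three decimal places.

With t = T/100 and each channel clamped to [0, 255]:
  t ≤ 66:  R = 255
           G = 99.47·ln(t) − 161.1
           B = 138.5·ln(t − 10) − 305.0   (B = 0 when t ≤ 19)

At 6069 K (t = 60.69):
  G = 99.47·ln 60.69 − 161.1 = 99.47·4.1058 − 161.1 = 247.302.
At 3226 K (t = 32.26):
  G = 99.47·ln 32.26 − 161.1 = 99.47·3.4738 − 161.1 = 184.442.
Gain = 184.442 / 247.302 = 0.7458 → 0.746.

0.746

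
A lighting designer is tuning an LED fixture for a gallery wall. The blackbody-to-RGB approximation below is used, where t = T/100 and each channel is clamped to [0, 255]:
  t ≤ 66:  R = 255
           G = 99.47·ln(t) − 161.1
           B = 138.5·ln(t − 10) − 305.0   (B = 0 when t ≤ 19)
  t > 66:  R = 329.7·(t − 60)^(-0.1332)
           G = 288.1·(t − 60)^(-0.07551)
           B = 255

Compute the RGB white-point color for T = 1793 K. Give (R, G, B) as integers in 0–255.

(255, 126, 0)

t = 1793/100 = 17.93; the t ≤ 66 branch applies.
R = 255 by definition for t ≤ 66.
G = 99.47·ln 17.93 − 161.1 = 99.47·2.8865 − 161.1 = 126.018.
t = 17.93 ≤ 19, so B = 0.
Rounded: (255, 126, 0).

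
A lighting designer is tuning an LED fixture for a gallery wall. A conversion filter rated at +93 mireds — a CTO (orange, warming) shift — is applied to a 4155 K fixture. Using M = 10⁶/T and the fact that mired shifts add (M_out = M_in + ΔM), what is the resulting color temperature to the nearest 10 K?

M_in = 10⁶/4155 = 240.67 mireds.
M_out = 240.67 + (+93) = 333.67 mireds.
T_out = 10⁶/333.67 = 2996.9 K → 3000 K.

3000 K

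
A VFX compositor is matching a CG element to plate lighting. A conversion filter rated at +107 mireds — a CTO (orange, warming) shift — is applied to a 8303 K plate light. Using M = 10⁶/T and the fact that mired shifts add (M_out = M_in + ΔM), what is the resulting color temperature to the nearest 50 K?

4400 K

M_in = 10⁶/8303 = 120.44 mireds.
M_out = 120.44 + (+107) = 227.44 mireds.
T_out = 10⁶/227.44 = 4396.8 K → 4400 K.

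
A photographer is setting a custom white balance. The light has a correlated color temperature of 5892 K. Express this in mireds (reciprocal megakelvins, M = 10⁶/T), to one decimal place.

169.7 mireds

M = 10⁶ / 5892 = 169.722 → 169.7 mireds.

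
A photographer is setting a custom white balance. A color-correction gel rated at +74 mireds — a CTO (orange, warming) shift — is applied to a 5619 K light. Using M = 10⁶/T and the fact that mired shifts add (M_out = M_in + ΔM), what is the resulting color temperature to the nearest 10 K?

M_in = 10⁶/5619 = 177.97 mireds.
M_out = 177.97 + (+74) = 251.97 mireds.
T_out = 10⁶/251.97 = 3968.8 K → 3970 K.

3970 K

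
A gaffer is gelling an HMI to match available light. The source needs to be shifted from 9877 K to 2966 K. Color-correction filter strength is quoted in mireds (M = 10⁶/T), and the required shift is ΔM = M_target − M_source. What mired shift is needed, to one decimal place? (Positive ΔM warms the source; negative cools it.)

+235.9 mireds

M_source = 10⁶/9877 = 101.245; M_target = 10⁶/2966 = 337.154.
ΔM = 337.154 − 101.245 = 235.909 → +235.9 mireds, a warming shift.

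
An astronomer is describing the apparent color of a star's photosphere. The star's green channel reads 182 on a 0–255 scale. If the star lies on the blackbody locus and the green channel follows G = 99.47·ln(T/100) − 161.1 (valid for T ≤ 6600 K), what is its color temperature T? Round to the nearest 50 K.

3150 K

ln t = (182 + 161.1) / 99.47 = 3.4493.
t = e^3.4493 = 31.478.
T = 100·t = 3148 K → 3150 K to the nearest 50 K.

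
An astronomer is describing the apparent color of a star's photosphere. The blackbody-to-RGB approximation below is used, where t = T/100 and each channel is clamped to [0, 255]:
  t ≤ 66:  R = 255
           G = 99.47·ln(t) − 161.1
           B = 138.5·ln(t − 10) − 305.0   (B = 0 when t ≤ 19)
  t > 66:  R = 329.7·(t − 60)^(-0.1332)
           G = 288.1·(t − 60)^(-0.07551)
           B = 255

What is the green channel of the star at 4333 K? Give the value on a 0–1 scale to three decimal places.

0.838

t = 4333/100 = 43.33; the t ≤ 66 branch applies.
G = 99.47·ln 43.33 − 161.1 = 99.47·3.7688 − 161.1 = 213.787.
On a 0–1 scale: 213.787/255 = 0.8384 → 0.838.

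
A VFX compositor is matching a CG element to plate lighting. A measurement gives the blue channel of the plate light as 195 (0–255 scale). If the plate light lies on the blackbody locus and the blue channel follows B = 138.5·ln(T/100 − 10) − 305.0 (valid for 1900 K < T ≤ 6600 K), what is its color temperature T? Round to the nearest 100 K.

4700 K

ln(t − 10) = (195 + 305.0) / 138.5 = 3.6101.
t − 10 = e^3.6101 = 36.970, so t = 46.970.
T = 100·t = 4697 K → 4700 K to the nearest 100 K.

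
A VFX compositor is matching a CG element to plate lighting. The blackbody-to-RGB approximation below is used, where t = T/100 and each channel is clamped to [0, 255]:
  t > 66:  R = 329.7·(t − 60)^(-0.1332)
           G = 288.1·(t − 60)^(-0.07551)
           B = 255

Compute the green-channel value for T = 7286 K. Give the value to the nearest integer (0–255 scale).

238

t = 7286/100 = 72.86; the t > 66 branch applies.
G = 288.1·(72.86 − 60)^(-0.07551) = 288.1·12.86^(-0.07551) = 288.1·0.82460 = 237.566.
Rounded: 238.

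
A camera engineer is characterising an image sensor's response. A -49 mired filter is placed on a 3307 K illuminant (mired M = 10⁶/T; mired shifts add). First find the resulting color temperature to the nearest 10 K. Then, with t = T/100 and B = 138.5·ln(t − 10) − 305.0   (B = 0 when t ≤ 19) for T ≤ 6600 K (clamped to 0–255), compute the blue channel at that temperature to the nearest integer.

164

M_in = 10⁶/3307 = 302.39; M_out = 302.39 + (-49) = 253.39.
T_out = 10⁶/253.39 = 3946.5 K → 3950 K; t = 39.5.
B = 138.5·ln(39.5 − 10) − 305.0 = 138.5·ln 29.5 − 305.0 = 138.5·3.3844 − 305.0 = 163.738.
Rounded: 164.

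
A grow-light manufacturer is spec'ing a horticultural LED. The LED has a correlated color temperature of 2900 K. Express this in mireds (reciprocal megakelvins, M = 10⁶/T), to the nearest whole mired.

M = 10⁶ / 2900 = 344.828 → 345 mireds.

345 mireds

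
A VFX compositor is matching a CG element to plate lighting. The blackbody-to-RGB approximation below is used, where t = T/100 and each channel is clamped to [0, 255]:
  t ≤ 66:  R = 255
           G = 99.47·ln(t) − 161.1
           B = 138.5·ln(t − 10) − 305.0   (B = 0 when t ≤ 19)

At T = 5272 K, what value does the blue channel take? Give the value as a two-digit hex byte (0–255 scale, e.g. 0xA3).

0xD7

t = 5272/100 = 52.72; the t ≤ 66 branch applies.
B = 138.5·ln(52.72 − 10) − 305.0 = 138.5·ln 42.72 − 305.0 = 138.5·3.7547 − 305.0 = 215.021.
Rounded: 215; in hex, 0xD7.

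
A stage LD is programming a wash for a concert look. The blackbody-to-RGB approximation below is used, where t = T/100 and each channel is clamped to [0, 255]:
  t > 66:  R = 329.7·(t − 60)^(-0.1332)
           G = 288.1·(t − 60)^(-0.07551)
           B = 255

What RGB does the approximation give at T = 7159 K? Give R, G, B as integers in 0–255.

R=238, G=239, B=255

t = 7159/100 = 71.59; the t > 66 branch applies.
R = 329.7·(71.59 − 60)^(-0.1332) = 329.7·11.59^(-0.1332) = 329.7·0.72155 = 237.894.
G = 288.1·(71.59 − 60)^(-0.07551) = 288.1·11.59^(-0.07551) = 288.1·0.83110 = 239.439.
B = 255 by definition for t > 66.
Rounded: (238, 239, 255).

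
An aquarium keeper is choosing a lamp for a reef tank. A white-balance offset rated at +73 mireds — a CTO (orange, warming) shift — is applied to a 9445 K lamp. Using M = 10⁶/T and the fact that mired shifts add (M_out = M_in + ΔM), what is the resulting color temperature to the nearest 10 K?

5590 K

M_in = 10⁶/9445 = 105.88 mireds.
M_out = 105.88 + (+73) = 178.88 mireds.
T_out = 10⁶/178.88 = 5590.5 K → 5590 K.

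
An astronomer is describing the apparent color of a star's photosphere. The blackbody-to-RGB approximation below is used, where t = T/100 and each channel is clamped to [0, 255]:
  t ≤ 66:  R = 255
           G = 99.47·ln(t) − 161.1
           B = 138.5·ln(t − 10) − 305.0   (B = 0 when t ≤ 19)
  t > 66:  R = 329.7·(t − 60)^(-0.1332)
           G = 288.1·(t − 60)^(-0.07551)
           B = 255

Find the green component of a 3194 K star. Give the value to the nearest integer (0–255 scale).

183

t = 3194/100 = 31.94; the t ≤ 66 branch applies.
G = 99.47·ln 31.94 − 161.1 = 99.47·3.4639 − 161.1 = 183.450.
Rounded: 183.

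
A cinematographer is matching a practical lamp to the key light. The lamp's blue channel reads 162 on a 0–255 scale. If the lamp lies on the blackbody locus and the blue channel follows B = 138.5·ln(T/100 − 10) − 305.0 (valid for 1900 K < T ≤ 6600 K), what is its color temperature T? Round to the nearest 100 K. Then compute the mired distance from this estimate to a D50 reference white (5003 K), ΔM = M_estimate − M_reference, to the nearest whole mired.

ln(t − 10) = (162 + 305.0) / 138.5 = 3.3718.
t − 10 = e^3.3718 = 29.132, so t = 39.132.
T = 100·t = 3913 K → 3900 K to the nearest 100 K.
M_estimate = 10⁶/3900 = 256.41; M_reference = 10⁶/5003 = 199.88.
ΔM = 256.41 − 199.88 = 56.53 → +57 mireds.

+57 mireds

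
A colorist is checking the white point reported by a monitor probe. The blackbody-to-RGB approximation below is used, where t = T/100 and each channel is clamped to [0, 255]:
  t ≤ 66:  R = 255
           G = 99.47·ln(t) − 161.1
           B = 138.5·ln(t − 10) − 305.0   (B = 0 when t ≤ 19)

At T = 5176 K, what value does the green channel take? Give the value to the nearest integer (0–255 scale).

231

t = 5176/100 = 51.76; the t ≤ 66 branch applies.
G = 99.47·ln 51.76 − 161.1 = 99.47·3.9466 − 161.1 = 231.470.
Rounded: 231.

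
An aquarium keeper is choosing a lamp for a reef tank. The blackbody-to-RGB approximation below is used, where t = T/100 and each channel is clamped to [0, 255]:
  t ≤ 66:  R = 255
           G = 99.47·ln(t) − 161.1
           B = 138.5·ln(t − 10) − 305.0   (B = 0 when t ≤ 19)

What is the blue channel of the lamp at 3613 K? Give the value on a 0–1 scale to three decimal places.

t = 3613/100 = 36.13; the t ≤ 66 branch applies.
B = 138.5·ln(36.13 − 10) − 305.0 = 138.5·ln 26.13 − 305.0 = 138.5·3.2631 − 305.0 = 146.937.
On a 0–1 scale: 146.937/255 = 0.5762 → 0.576.

0.576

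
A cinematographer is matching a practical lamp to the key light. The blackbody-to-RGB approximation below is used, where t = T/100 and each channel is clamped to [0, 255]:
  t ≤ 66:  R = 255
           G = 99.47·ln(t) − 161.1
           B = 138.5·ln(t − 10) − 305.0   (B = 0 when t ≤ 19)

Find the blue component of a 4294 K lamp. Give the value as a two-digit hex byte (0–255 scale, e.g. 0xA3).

0xB3

t = 4294/100 = 42.94; the t ≤ 66 branch applies.
B = 138.5·ln(42.94 − 10) − 305.0 = 138.5·ln 32.94 − 305.0 = 138.5·3.4947 − 305.0 = 179.014.
Rounded: 179; in hex, 0xB3.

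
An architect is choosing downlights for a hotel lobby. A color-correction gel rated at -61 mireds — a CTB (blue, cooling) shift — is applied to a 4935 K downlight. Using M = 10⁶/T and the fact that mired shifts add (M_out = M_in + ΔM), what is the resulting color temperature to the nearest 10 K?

M_in = 10⁶/4935 = 202.63 mireds.
M_out = 202.63 + (-61) = 141.63 mireds.
T_out = 10⁶/141.63 = 7060.4 K → 7060 K.

7060 K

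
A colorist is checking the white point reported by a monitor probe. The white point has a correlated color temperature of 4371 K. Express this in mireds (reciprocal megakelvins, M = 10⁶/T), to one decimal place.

228.8 mireds

M = 10⁶ / 4371 = 228.781 → 228.8 mireds.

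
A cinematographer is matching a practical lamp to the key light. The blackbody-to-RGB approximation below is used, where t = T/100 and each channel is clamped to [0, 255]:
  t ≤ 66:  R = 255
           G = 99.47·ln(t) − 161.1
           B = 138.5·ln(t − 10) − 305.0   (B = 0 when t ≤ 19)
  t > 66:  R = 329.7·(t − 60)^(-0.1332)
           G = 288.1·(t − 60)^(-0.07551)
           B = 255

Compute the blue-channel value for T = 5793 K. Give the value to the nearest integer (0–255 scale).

231

t = 5793/100 = 57.93; the t ≤ 66 branch applies.
B = 138.5·ln(57.93 − 10) − 305.0 = 138.5·ln 47.93 − 305.0 = 138.5·3.8697 − 305.0 = 230.959.
Rounded: 231.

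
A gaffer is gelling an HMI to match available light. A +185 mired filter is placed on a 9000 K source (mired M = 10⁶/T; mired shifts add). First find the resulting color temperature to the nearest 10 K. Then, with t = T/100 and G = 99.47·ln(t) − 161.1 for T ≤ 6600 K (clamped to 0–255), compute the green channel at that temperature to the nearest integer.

189

M_in = 10⁶/9000 = 111.11; M_out = 111.11 + (+185) = 296.11.
T_out = 10⁶/296.11 = 3377.1 K → 3380 K; t = 33.8.
G = 99.47·ln 33.8 − 161.1 = 99.47·3.5205 − 161.1 = 189.080.
Rounded: 189.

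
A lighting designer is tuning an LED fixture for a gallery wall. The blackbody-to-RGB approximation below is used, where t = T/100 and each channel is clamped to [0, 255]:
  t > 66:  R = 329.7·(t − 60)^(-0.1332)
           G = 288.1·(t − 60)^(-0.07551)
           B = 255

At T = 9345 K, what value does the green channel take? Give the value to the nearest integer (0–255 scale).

221

t = 9345/100 = 93.45; the t > 66 branch applies.
G = 288.1·(93.45 − 60)^(-0.07551) = 288.1·33.45^(-0.07551) = 288.1·0.76717 = 221.022.
Rounded: 221.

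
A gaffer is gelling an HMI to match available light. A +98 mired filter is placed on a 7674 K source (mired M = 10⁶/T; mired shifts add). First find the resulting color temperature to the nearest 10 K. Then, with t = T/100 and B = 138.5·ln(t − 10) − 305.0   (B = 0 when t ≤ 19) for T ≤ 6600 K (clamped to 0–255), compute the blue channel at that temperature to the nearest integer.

183

M_in = 10⁶/7674 = 130.31; M_out = 130.31 + (+98) = 228.31.
T_out = 10⁶/228.31 = 4380.0 K → 4380 K; t = 43.8.
B = 138.5·ln(43.8 − 10) − 305.0 = 138.5·ln 33.8 − 305.0 = 138.5·3.5205 − 305.0 = 182.584.
Rounded: 183.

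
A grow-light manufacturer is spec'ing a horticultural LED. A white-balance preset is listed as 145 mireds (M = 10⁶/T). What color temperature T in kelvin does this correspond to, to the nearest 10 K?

T = 10⁶ / 145 = 6896.55 K → 6900 K.

6900 K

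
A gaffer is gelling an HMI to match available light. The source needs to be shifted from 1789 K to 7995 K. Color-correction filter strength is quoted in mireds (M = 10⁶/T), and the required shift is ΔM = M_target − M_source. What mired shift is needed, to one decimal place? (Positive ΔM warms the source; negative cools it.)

M_source = 10⁶/1789 = 558.971; M_target = 10⁶/7995 = 125.078.
ΔM = 125.078 − 558.971 = -433.893 → -433.9 mireds, a cooling shift.

-433.9 mireds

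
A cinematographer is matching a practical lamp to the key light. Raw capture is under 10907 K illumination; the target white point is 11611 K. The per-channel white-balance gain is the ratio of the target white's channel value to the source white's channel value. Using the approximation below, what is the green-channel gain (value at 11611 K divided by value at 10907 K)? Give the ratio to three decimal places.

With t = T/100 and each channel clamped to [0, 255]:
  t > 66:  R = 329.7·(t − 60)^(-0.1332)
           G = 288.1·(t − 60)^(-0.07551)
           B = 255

At 10907 K (t = 109.07):
  G = 288.1·(109.07 − 60)^(-0.07551) = 288.1·49.07^(-0.07551) = 288.1·0.74529 = 214.719.
At 11611 K (t = 116.11):
  G = 288.1·(116.11 − 60)^(-0.07551) = 288.1·56.11^(-0.07551) = 288.1·0.73779 = 212.556.
Gain = 212.556 / 214.719 = 0.9899 → 0.990.

0.990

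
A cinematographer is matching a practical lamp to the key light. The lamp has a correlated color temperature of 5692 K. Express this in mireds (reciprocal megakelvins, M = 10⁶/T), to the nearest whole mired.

M = 10⁶ / 5692 = 175.685 → 176 mireds.

176 mireds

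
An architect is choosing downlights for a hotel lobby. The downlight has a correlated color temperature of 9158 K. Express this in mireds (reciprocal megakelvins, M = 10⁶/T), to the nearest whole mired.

M = 10⁶ / 9158 = 109.194 → 109 mireds.

109 mireds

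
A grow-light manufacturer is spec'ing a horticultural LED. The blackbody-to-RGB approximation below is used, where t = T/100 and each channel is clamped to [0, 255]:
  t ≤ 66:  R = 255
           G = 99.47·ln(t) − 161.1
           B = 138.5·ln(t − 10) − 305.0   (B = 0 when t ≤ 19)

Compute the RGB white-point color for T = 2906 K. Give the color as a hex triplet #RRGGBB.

#FFAE67

t = 2906/100 = 29.06; the t ≤ 66 branch applies.
R = 255 by definition for t ≤ 66.
G = 99.47·ln 29.06 − 161.1 = 99.47·3.3694 − 161.1 = 174.051.
B = 138.5·ln(29.06 − 10) − 305.0 = 138.5·ln 19.06 − 305.0 = 138.5·2.9476 − 305.0 = 103.241.
Rounded: (255, 174, 103).
In hex: #FFAE67.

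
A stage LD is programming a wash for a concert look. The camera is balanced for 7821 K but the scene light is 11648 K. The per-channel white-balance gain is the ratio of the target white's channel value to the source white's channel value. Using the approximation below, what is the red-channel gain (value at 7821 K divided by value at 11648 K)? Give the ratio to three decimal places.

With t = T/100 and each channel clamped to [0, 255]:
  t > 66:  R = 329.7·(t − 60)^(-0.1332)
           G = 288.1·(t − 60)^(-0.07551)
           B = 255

At 11648 K (t = 116.48):
  R = 329.7·(116.48 − 60)^(-0.1332) = 329.7·56.48^(-0.1332) = 329.7·0.58432 = 192.649.
At 7821 K (t = 78.21):
  R = 329.7·(78.21 − 60)^(-0.1332) = 329.7·18.21^(-0.1332) = 329.7·0.67940 = 223.999.
Gain = 223.999 / 192.649 = 1.1627 → 1.163.

1.163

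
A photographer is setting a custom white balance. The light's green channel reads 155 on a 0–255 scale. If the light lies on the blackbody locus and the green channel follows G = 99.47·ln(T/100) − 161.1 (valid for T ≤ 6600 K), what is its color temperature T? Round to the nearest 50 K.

2400 K

ln t = (155 + 161.1) / 99.47 = 3.1778.
t = e^3.1778 = 23.995.
T = 100·t = 2399 K → 2400 K to the nearest 50 K.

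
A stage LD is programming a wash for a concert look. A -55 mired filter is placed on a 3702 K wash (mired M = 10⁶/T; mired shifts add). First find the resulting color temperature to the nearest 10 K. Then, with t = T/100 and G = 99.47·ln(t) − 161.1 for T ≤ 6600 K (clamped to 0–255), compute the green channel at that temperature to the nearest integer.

221

M_in = 10⁶/3702 = 270.12; M_out = 270.12 + (-55) = 215.12.
T_out = 10⁶/215.12 = 4648.5 K → 4650 K; t = 46.5.
G = 99.47·ln 46.5 − 161.1 = 99.47·3.8395 − 161.1 = 220.810.
Rounded: 221.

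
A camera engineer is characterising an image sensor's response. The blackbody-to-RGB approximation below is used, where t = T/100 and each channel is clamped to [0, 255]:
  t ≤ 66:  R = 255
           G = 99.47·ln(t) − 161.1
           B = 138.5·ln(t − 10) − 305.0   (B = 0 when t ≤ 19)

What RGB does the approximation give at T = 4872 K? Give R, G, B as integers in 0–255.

t = 4872/100 = 48.72; the t ≤ 66 branch applies.
R = 255 by definition for t ≤ 66.
G = 99.47·ln 48.72 − 161.1 = 99.47·3.8861 − 161.1 = 225.449.
B = 138.5·ln(48.72 − 10) − 305.0 = 138.5·ln 38.72 − 305.0 = 138.5·3.6564 − 305.0 = 201.405.
Rounded: (255, 225, 201).

R=255, G=225, B=201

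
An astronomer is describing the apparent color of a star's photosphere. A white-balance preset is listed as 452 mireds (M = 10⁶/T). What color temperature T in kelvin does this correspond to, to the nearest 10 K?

T = 10⁶ / 452 = 2212.39 K → 2210 K.

2210 K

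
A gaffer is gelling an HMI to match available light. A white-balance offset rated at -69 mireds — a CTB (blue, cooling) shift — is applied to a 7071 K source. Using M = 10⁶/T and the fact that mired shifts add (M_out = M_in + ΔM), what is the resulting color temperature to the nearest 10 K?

M_in = 10⁶/7071 = 141.42 mireds.
M_out = 141.42 + (-69) = 72.42 mireds.
T_out = 10⁶/72.42 = 13807.8 K → 13810 K.

13810 K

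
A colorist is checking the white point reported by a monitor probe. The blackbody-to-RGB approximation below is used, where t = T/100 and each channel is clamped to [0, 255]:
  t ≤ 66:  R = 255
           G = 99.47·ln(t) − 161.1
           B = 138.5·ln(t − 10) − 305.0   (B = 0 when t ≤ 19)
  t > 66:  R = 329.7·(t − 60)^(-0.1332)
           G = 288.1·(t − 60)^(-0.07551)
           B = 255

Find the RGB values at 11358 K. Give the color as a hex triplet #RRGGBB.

t = 11358/100 = 113.58; the t > 66 branch applies.
R = 329.7·(113.58 − 60)^(-0.1332) = 329.7·53.58^(-0.1332) = 329.7·0.58843 = 194.006.
G = 288.1·(113.58 − 60)^(-0.07551) = 288.1·53.58^(-0.07551) = 288.1·0.74036 = 213.298.
B = 255 by definition for t > 66.
Rounded: (194, 213, 255).
In hex: #C2D5FF.

#C2D5FF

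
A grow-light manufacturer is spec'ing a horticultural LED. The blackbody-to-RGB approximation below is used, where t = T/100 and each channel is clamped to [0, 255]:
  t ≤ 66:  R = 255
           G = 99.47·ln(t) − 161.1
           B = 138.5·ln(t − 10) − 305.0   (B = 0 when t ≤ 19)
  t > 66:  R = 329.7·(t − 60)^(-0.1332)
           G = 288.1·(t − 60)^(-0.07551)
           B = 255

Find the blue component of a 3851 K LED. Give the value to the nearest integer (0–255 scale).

t = 3851/100 = 38.51; the t ≤ 66 branch applies.
B = 138.5·ln(38.51 − 10) − 305.0 = 138.5·ln 28.51 − 305.0 = 138.5·3.3503 − 305.0 = 159.010.
Rounded: 159.

159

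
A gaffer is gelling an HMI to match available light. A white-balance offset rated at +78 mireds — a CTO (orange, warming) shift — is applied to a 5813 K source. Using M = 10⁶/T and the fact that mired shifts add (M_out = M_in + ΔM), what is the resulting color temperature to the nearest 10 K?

4000 K

M_in = 10⁶/5813 = 172.03 mireds.
M_out = 172.03 + (+78) = 250.03 mireds.
T_out = 10⁶/250.03 = 3999.5 K → 4000 K.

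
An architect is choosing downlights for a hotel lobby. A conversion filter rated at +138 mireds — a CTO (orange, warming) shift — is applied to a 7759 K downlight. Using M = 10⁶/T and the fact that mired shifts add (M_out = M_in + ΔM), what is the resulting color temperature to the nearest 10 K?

3750 K

M_in = 10⁶/7759 = 128.88 mireds.
M_out = 128.88 + (+138) = 266.88 mireds.
T_out = 10⁶/266.88 = 3747.0 K → 3750 K.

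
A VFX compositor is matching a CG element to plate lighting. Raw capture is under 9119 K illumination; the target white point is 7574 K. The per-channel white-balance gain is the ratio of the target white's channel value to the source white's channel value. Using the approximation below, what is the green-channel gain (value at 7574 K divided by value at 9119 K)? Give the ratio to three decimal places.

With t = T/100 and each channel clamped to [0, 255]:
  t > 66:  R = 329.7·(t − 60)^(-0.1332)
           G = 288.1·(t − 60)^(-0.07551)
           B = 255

At 9119 K (t = 91.19):
  G = 288.1·(91.19 − 60)^(-0.07551) = 288.1·31.19^(-0.07551) = 288.1·0.77124 = 222.193.
At 7574 K (t = 75.74):
  G = 288.1·(75.74 − 60)^(-0.07551) = 288.1·15.74^(-0.07551) = 288.1·0.81211 = 233.969.
Gain = 233.969 / 222.193 = 1.0530 → 1.053.

1.053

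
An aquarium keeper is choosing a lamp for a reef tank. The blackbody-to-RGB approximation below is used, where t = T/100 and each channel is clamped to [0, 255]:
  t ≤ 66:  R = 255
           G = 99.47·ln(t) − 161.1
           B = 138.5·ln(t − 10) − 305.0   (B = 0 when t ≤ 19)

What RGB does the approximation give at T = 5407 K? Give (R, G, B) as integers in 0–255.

(255, 236, 219)

t = 5407/100 = 54.07; the t ≤ 66 branch applies.
R = 255 by definition for t ≤ 66.
G = 99.47·ln 54.07 − 161.1 = 99.47·3.9903 − 161.1 = 235.813.
B = 138.5·ln(54.07 − 10) − 305.0 = 138.5·ln 44.07 − 305.0 = 138.5·3.7858 − 305.0 = 219.330.
Rounded: (255, 236, 219).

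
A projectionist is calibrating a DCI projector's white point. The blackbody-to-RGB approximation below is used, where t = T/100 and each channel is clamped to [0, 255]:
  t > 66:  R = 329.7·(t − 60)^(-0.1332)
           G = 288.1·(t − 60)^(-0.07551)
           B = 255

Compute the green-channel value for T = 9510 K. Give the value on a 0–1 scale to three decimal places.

0.864

t = 9510/100 = 95.1; the t > 66 branch applies.
G = 288.1·(95.1 − 60)^(-0.07551) = 288.1·35.1^(-0.07551) = 288.1·0.76439 = 220.220.
On a 0–1 scale: 220.220/255 = 0.8636 → 0.864.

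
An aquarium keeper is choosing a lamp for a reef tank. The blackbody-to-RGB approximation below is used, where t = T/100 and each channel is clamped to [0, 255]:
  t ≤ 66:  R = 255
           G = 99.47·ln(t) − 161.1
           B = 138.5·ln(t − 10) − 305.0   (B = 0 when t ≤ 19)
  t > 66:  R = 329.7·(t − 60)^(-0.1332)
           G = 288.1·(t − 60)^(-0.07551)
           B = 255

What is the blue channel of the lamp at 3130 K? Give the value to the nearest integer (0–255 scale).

119

t = 3130/100 = 31.3; the t ≤ 66 branch applies.
B = 138.5·ln(31.3 − 10) − 305.0 = 138.5·ln 21.3 − 305.0 = 138.5·3.0587 − 305.0 = 118.631.
Rounded: 119.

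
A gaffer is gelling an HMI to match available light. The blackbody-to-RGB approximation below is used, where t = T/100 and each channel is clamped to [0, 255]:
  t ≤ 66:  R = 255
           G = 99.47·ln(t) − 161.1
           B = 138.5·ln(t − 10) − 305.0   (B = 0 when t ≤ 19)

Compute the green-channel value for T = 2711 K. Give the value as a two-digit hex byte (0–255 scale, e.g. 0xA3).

0xA7

t = 2711/100 = 27.11; the t ≤ 66 branch applies.
G = 99.47·ln 27.11 − 161.1 = 99.47·3.2999 − 161.1 = 167.141.
Rounded: 167; in hex, 0xA7.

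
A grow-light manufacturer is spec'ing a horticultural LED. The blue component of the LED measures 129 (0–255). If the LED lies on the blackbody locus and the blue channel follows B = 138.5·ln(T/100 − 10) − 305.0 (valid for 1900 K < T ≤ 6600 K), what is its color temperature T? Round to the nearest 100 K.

3300 K

ln(t − 10) = (129 + 305.0) / 138.5 = 3.1336.
t − 10 = e^3.1336 = 22.956, so t = 32.956.
T = 100·t = 3296 K → 3300 K to the nearest 100 K.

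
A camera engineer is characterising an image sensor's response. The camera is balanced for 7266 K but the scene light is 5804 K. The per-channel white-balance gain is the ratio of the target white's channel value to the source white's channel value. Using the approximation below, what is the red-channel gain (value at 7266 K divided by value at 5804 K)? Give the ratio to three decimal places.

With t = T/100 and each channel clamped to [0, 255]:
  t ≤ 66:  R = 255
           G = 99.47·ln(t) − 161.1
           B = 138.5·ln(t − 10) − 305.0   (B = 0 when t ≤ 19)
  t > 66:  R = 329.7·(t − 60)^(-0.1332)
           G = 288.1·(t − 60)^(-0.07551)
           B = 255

0.922

At 5804 K (t = 58.04):
  R = 255 by definition for t ≤ 66.
At 7266 K (t = 72.66):
  R = 329.7·(72.66 − 60)^(-0.1332) = 329.7·12.66^(-0.1332) = 329.7·0.71311 = 235.112.
Gain = 235.112 / 255.000 = 0.9220 → 0.922.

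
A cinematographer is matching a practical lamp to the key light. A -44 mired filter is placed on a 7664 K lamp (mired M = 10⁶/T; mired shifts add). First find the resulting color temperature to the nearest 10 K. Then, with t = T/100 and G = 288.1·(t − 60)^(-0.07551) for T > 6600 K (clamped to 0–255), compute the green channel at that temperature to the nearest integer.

213

M_in = 10⁶/7664 = 130.48; M_out = 130.48 + (-44) = 86.48.
T_out = 10⁶/86.48 = 11563.3 K → 11560 K; t = 115.6.
G = 288.1·(115.6 − 60)^(-0.07551) = 288.1·55.6^(-0.07551) = 288.1·0.73829 = 212.703.
Rounded: 213.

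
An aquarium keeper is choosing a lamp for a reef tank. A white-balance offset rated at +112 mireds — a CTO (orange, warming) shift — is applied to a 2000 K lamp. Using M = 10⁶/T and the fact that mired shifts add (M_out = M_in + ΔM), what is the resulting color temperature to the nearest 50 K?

1650 K

M_in = 10⁶/2000 = 500.00 mireds.
M_out = 500.00 + (+112) = 612.00 mireds.
T_out = 10⁶/612.00 = 1634.0 K → 1650 K.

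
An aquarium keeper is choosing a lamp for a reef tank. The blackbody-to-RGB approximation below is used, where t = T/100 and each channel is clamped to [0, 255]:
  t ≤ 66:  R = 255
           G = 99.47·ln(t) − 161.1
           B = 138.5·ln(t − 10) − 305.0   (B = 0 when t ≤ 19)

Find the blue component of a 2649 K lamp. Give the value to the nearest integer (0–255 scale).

t = 2649/100 = 26.49; the t ≤ 66 branch applies.
B = 138.5·ln(26.49 − 10) − 305.0 = 138.5·ln 16.49 − 305.0 = 138.5·2.8028 − 305.0 = 83.181.
Rounded: 83.

83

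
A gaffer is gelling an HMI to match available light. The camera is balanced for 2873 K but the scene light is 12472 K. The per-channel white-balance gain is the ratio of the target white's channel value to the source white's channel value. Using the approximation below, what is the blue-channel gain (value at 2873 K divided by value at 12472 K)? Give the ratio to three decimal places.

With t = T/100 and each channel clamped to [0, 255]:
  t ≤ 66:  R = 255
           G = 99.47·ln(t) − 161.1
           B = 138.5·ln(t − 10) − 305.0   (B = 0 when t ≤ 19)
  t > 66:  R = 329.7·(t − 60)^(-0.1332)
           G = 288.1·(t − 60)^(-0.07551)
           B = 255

0.395

At 12472 K (t = 124.72):
  B = 255 by definition for t > 66.
At 2873 K (t = 28.73):
  B = 138.5·ln(28.73 − 10) − 305.0 = 138.5·ln 18.73 − 305.0 = 138.5·2.9301 − 305.0 = 100.823.
Gain = 100.823 / 255.000 = 0.3954 → 0.395.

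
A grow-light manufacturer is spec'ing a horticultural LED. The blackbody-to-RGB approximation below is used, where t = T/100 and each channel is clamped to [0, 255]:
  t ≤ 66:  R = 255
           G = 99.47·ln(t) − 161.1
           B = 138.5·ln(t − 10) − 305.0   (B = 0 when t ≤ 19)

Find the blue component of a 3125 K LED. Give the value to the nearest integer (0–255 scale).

118

t = 3125/100 = 31.25; the t ≤ 66 branch applies.
B = 138.5·ln(31.25 − 10) − 305.0 = 138.5·ln 21.25 − 305.0 = 138.5·3.0564 − 305.0 = 118.305.
Rounded: 118.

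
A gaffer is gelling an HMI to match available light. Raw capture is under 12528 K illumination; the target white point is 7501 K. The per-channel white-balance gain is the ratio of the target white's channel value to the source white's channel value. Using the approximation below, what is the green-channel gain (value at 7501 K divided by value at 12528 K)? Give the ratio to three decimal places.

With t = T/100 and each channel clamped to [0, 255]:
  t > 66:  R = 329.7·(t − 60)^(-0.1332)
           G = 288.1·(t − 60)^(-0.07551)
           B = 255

At 12528 K (t = 125.28):
  G = 288.1·(125.28 − 60)^(-0.07551) = 288.1·65.28^(-0.07551) = 288.1·0.72940 = 210.140.
At 7501 K (t = 75.01):
  G = 288.1·(75.01 − 60)^(-0.07551) = 288.1·15.01^(-0.07551) = 288.1·0.81503 = 234.809.
Gain = 234.809 / 210.140 = 1.1174 → 1.117.

1.117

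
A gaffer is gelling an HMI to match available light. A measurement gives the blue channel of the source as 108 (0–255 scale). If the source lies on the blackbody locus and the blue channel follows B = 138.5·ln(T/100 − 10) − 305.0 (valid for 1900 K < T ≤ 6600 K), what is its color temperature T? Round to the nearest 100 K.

3000 K

ln(t − 10) = (108 + 305.0) / 138.5 = 2.9819.
t − 10 = e^2.9819 = 19.726, so t = 29.726.
T = 100·t = 2973 K → 3000 K to the nearest 100 K.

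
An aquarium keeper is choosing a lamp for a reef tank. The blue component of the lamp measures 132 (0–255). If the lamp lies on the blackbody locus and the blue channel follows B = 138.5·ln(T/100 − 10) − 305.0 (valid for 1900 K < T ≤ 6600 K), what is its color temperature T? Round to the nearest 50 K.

ln(t − 10) = (132 + 305.0) / 138.5 = 3.1552.
t − 10 = e^3.1552 = 23.459, so t = 33.459.
T = 100·t = 3346 K → 3350 K to the nearest 50 K.

3350 K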